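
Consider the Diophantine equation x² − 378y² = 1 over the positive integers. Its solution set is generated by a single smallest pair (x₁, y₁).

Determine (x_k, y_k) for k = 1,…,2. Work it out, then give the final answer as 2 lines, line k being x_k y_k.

8749 450
153090001 7874100

√378 = [19; 2,3,1,4,1,3,2,38, …], period ℓ=8 (even) → k=7
step 0: (19, 1)  from 19·(1,0) + (0,1)
…
step 3: (175, 9)  from 1·(136,7) + (39,2)
…
step 5: (1011, 52)  from 1·(836,43) + (175,9)
step 6: (3869, 199)  from 3·(1011,52) + (836,43)
step 7: (8749, 450)  from 2·(3869,199) + (1011,52)
fundamental: x₁=8749, y₁=450  (since 76545001 − 378·202500 = 1)
(8749+450√378)^2 = 153090001 + 7874100√378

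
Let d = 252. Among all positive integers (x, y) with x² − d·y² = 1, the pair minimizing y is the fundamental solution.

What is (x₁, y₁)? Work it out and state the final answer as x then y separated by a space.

127 8

√252 → a₀=15, period (1,6,1,30); ℓ=4 even so k=3
step 0: (15, 1)  from 15·(1,0) + (0,1)
…
step 2: (111, 7)  from 6·(16,1) + (15,1)
step 3: (127, 8)  from 1·(111,7) + (16,1)
→ (127, 8).  Check: 127²=16129, 252·8²=16128, difference 1.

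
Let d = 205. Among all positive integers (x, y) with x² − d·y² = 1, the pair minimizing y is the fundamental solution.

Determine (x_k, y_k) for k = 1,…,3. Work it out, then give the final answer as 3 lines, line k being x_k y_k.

39689 2772
3150433441 220035816
250075105640009 17466002999676

√205 → a₀=14, period (3,6,1,4,1,6,3,28); ℓ=8 even so k=7
k=0  a_k=14  p_k/q_k = 14/1
k=1  a_k=3  p_k/q_k = 43/3
k=2  a_k=6  p_k/q_k = 272/19
k=3  a_k=1  p_k/q_k = 315/22
k=4  a_k=4  p_k/q_k = 1532/107
k=5  a_k=1  p_k/q_k = 1847/129
k=6  a_k=6  p_k/q_k = 12614/881
k=7  a_k=3  p_k/q_k = 39689/2772
→ (39689, 2772).  Check: 39689²=1575216721, 205·2772²=1575216720, difference 1.
(x_2, y_2) = (39689·39689 + 205·2772·2772, 39689·2772 + 2772·39689) = (3150433441, 220035816)
(x_3, y_3) = (39689·3150433441 + 205·2772·220035816, 39689·220035816 + 2772·3150433441) = (250075105640009, 17466002999676)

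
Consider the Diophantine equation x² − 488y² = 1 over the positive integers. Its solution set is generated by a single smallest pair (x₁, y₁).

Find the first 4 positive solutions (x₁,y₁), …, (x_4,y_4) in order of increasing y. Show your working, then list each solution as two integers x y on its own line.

d=488: √d = [22; 11,44] (ℓ=2, even), read p_1/q_1
a_0=22:  p_0=22·1+0=22,  q_0=22·0+1=1
a_1=11:  p_1=11·22+1=243,  q_1=11·1+0=11
(x₁, y₁) = (243, 11);  243² − 488·11² = 1 ✓
k=2:  x_2 = 243·243+488·11·11 = 118097,  y_2 = 243·11+11·243 = 5346
k=3:  x_3 = 243·118097+488·11·5346 = 57394899,  y_3 = 243·5346+11·118097 = 2598145
k=4:  x_4 = 243·57394899+488·11·2598145 = 27893802817,  y_4 = 243·2598145+11·57394899 = 1262693124

243 11
118097 5346
57394899 2598145
27893802817 1262693124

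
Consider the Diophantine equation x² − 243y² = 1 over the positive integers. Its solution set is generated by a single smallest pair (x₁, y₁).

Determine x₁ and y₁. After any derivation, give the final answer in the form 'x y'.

√243 = [15; 1,1,2,3,15,3,2,1,1,30, …], period ℓ=10 (even) → k=9
a_0=15:  p_0=15·1+0=15,  q_0=15·0+1=1
…
a_2=1:  p_2=1·16+15=31,  q_2=1·1+1=2
a_3=2:  p_3=2·31+16=78,  q_3=2·2+1=5
a_4=3:  p_4=3·78+31=265,  q_4=3·5+2=17
…
a_6=3:  p_6=3·4053+265=12424,  q_6=3·260+17=797
a_7=2:  p_7=2·12424+4053=28901,  q_7=2·797+260=1854
a_8=1:  p_8=1·28901+12424=41325,  q_8=1·1854+797=2651
a_9=1:  p_9=1·41325+28901=70226,  q_9=1·2651+1854=4505
→ (70226, 4505).  Check: 70226²=4931691076, 243·4505²=4931691075, difference 1.

70226 4505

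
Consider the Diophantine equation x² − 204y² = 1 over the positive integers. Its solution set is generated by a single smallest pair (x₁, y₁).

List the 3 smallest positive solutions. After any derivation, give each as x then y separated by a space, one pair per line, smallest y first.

d=204: √d = [14; 3,1,1,6,1,1,3,28] (ℓ=8, even), read p_7/q_7
step 0: (14, 1)  from 14·(1,0) + (0,1)
step 1: (43, 3)  from 3·(14,1) + (1,0)
step 2: (57, 4)  from 1·(43,3) + (14,1)
step 3: (100, 7)  from 1·(57,4) + (43,3)
step 4: (657, 46)  from 6·(100,7) + (57,4)
…
step 6: (1414, 99)  from 1·(757,53) + (657,46)
step 7: (4999, 350)  from 3·(1414,99) + (757,53)
fundamental: x₁=4999, y₁=350  (since 24990001 − 204·122500 = 1)
(4999+350√204)^2 = 49980001 + 3499300√204
(4999+350√204)^3 = 499700044999 + 34986001050√204

4999 350
49980001 3499300
499700044999 34986001050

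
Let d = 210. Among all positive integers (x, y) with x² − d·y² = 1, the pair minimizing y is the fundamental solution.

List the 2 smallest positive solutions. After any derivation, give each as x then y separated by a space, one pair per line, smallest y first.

√210 = [14; 2,28, …], period ℓ=2 (even) → k=1
a_0=14:  p_0=14·1+0=14,  q_0=14·0+1=1
a_1=2:  p_1=2·14+1=29,  q_1=2·1+0=2
→ (29, 2).  Check: 29²=841, 210·2²=840, difference 1.
n=2: (29,2)∘(29,2) = (29·29+210·2·2, 29·2+2·29) = (1681,116)

29 2
1681 116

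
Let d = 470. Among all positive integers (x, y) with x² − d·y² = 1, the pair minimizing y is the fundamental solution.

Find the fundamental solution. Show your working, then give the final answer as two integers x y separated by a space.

1691 78

[21; 1,2,8,2,1,42] for √470; ℓ=6 ⇒ convergent index 5
k=0  a_k=21  p_k/q_k = 21/1
k=1  a_k=1  p_k/q_k = 22/1
k=2  a_k=2  p_k/q_k = 65/3
…
k=4  a_k=2  p_k/q_k = 1149/53
k=5  a_k=1  p_k/q_k = 1691/78
(x₁, y₁) = (1691, 78);  1691² − 470·78² = 1 ✓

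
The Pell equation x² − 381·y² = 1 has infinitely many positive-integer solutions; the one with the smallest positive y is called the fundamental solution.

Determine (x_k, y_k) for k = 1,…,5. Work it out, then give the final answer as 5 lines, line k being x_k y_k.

√381 = [19; 1,1,12,1,1,38, …], period ℓ=6 (even) → k=5
a_0=19:  p_0=19·1+0=19,  q_0=19·0+1=1
a_1=1:  p_1=1·19+1=20,  q_1=1·1+0=1
a_2=1:  p_2=1·20+19=39,  q_2=1·1+1=2
a_3=12:  p_3=12·39+20=488,  q_3=12·2+1=25
a_4=1:  p_4=1·488+39=527,  q_4=1·25+2=27
a_5=1:  p_5=1·527+488=1015,  q_5=1·27+25=52
fundamental: x₁=1015, y₁=52  (since 1030225 − 381·2704 = 1)
(1015+52√381)^2 = 2060449 + 105560√381
(1015+52√381)^3 = 4182710455 + 214286748√381
(1015+52√381)^4 = 8490900163201 + 435001992880√381
(1015+52√381)^5 = 17236523148587575 + 883053831259652√381

1015 52
2060449 105560
4182710455 214286748
8490900163201 435001992880
17236523148587575 883053831259652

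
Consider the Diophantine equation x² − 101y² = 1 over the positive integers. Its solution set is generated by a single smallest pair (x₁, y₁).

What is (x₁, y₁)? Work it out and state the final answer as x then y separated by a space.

201 20

√101 = [10; 20, …], period ℓ=1 (odd) → k=1
k=0  a_k=10  p_k/q_k = 10/1
k=1  a_k=20  p_k/q_k = 201/20
fundamental: x₁=201, y₁=20  (since 40401 − 101·400 = 1)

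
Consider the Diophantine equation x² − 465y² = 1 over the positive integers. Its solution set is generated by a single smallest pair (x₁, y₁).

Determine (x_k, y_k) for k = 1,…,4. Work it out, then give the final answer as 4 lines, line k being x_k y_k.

15871 736
503777281 23362112
15990898437631 741560158368
507583097703505921 23538602523554944

d=465: √d = [21; 1,1,3,2,2,2,3,1,1,42] (ℓ=10, even), read p_9/q_9
k=0  a_k=21  p_k/q_k = 21/1
k=1  a_k=1  p_k/q_k = 22/1
k=2  a_k=1  p_k/q_k = 43/2
k=3  a_k=3  p_k/q_k = 151/7
k=4  a_k=2  p_k/q_k = 345/16
k=5  a_k=2  p_k/q_k = 841/39
k=6  a_k=2  p_k/q_k = 2027/94
k=7  a_k=3  p_k/q_k = 6922/321
k=8  a_k=1  p_k/q_k = 8949/415
k=9  a_k=1  p_k/q_k = 15871/736
→ (15871, 736).  Check: 15871²=251888641, 465·736²=251888640, difference 1.
(x_2, y_2) = (15871·15871 + 465·736·736, 15871·736 + 736·15871) = (503777281, 23362112)
(x_3, y_3) = (15871·503777281 + 465·736·23362112, 15871·23362112 + 736·503777281) = (15990898437631, 741560158368)
(x_4, y_4) = (15871·15990898437631 + 465·736·741560158368, 15871·741560158368 + 736·15990898437631) = (507583097703505921, 23538602523554944)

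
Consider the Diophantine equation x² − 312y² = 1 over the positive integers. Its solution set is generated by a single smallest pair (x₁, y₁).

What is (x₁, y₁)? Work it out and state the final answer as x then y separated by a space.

53 3

√312 = [17; 1,1,1,34, …], period ℓ=4 (even) → k=3
k=0  a_k=17  p_k/q_k = 17/1
k=1  a_k=1  p_k/q_k = 18/1
k=2  a_k=1  p_k/q_k = 35/2
k=3  a_k=1  p_k/q_k = 53/3
fundamental: x₁=53, y₁=3  (since 2809 − 312·9 = 1)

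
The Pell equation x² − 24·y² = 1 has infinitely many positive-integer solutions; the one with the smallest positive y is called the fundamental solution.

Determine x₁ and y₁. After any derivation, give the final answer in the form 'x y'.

5 1

√24 = [4; 1,8, …], period ℓ=2 (even) → k=1
step 0: (4, 1)  from 4·(1,0) + (0,1)
step 1: (5, 1)  from 1·(4,1) + (1,0)
→ (5, 1).  Check: 5²=25, 24·1²=24, difference 1.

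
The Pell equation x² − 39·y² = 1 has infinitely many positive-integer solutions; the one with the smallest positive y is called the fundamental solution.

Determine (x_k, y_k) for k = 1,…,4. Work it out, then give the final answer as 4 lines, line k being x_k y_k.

√39 = [6; 4,12, …], period ℓ=2 (even) → k=1
k=0  a_k=6  p_k/q_k = 6/1
k=1  a_k=4  p_k/q_k = 25/4
→ (25, 4).  Check: 25²=625, 39·4²=624, difference 1.
(x_2, y_2) = (25·25 + 39·4·4, 25·4 + 4·25) = (1249, 200)
(x_3, y_3) = (25·1249 + 39·4·200, 25·200 + 4·1249) = (62425, 9996)
(x_4, y_4) = (25·62425 + 39·4·9996, 25·9996 + 4·62425) = (3120001, 499600)

25 4
1249 200
62425 9996
3120001 499600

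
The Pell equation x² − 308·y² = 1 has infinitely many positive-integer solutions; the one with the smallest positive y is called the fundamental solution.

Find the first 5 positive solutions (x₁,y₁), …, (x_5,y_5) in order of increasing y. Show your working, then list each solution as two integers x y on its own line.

351 20
246401 14040
172973151 9856060
121426905601 6918940080
85241514758751 4857086080100

[17; 1,1,4,1,1,34] for √308; ℓ=6 ⇒ convergent index 5
step 0: (17, 1)  from 17·(1,0) + (0,1)
…
step 3: (158, 9)  from 4·(35,2) + (18,1)
step 4: (193, 11)  from 1·(158,9) + (35,2)
step 5: (351, 20)  from 1·(193,11) + (158,9)
(x₁, y₁) = (351, 20);  351² − 308·20² = 1 ✓
n=2: (351,20)∘(351,20) = (351·351+308·20·20, 351·20+20·351) = (246401,14040)
n=3: (246401,14040)∘(351,20) = (351·246401+308·20·14040, 351·14040+20·246401) = (172973151,9856060)
n=4: (172973151,9856060)∘(351,20) = (351·172973151+308·20·9856060, 351·9856060+20·172973151) = (121426905601,6918940080)
n=5: (121426905601,6918940080)∘(351,20) = (351·121426905601+308·20·6918940080, 351·6918940080+20·121426905601) = (85241514758751,4857086080100)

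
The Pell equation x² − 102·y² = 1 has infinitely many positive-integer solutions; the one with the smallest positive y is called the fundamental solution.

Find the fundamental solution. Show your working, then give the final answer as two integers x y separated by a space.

101 10

√102 → a₀=10, period (10,20); ℓ=2 even so k=1
i=0: a=10 ⇒ p=10, q=1
i=1: a=10 ⇒ p=101, q=10
(x₁, y₁) = (101, 10);  101² − 102·10² = 1 ✓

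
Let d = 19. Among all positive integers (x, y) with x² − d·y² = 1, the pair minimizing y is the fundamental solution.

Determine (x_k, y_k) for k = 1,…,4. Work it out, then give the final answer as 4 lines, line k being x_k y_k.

170 39
57799 13260
19651490 4508361
6681448801 1532829480

[4; 2,1,3,1,2,8] for √19; ℓ=6 ⇒ convergent index 5
a_0=4:  p_0=4·1+0=4,  q_0=4·0+1=1
a_1=2:  p_1=2·4+1=9,  q_1=2·1+0=2
…
a_3=3:  p_3=3·13+9=48,  q_3=3·3+2=11
a_4=1:  p_4=1·48+13=61,  q_4=1·11+3=14
a_5=2:  p_5=2·61+48=170,  q_5=2·14+11=39
(x₁, y₁) = (170, 39);  170² − 19·39² = 1 ✓
k=2:  x_2 = 170·170+19·39·39 = 57799,  y_2 = 170·39+39·170 = 13260
k=3:  x_3 = 170·57799+19·39·13260 = 19651490,  y_3 = 170·13260+39·57799 = 4508361
k=4:  x_4 = 170·19651490+19·39·4508361 = 6681448801,  y_4 = 170·4508361+39·19651490 = 1532829480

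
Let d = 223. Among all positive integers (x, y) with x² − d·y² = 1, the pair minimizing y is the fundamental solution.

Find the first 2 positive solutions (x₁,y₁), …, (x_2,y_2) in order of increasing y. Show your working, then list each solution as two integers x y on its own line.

224 15
100351 6720

d=223: √d = [14; 1,13,1,28] (ℓ=4, even), read p_3/q_3
step 0: (14, 1)  from 14·(1,0) + (0,1)
…
step 2: (209, 14)  from 13·(15,1) + (14,1)
step 3: (224, 15)  from 1·(209,14) + (15,1)
fundamental: x₁=224, y₁=15  (since 50176 − 223·225 = 1)
(224+15√223)^2 = 100351 + 6720√223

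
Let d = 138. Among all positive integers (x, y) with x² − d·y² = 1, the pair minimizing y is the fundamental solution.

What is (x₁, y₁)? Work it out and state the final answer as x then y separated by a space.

[11; 1,2,1,22] for √138; ℓ=4 ⇒ convergent index 3
a_0=11:  p_0=11·1+0=11,  q_0=11·0+1=1
…
a_2=2:  p_2=2·12+11=35,  q_2=2·1+1=3
a_3=1:  p_3=1·35+12=47,  q_3=1·3+1=4
(x₁, y₁) = (47, 4);  47² − 138·4² = 1 ✓

47 4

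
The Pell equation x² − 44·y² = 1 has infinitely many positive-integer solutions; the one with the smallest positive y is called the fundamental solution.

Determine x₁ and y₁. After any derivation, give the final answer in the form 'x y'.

d=44: √d = [6; 1,1,1,2,1,1,1,12] (ℓ=8, even), read p_7/q_7
step 0: (6, 1)  from 6·(1,0) + (0,1)
step 1: (7, 1)  from 1·(6,1) + (1,0)
step 2: (13, 2)  from 1·(7,1) + (6,1)
…
step 5: (73, 11)  from 1·(53,8) + (20,3)
step 6: (126, 19)  from 1·(73,11) + (53,8)
step 7: (199, 30)  from 1·(126,19) + (73,11)
fundamental: x₁=199, y₁=30  (since 39601 − 44·900 = 1)

199 30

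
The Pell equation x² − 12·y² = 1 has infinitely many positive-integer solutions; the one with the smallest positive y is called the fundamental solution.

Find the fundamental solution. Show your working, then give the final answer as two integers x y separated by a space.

√12 = [3; 2,6, …], period ℓ=2 (even) → k=1
a_0=3:  p_0=3·1+0=3,  q_0=3·0+1=1
a_1=2:  p_1=2·3+1=7,  q_1=2·1+0=2
→ (7, 2).  Check: 7²=49, 12·2²=48, difference 1.

7 2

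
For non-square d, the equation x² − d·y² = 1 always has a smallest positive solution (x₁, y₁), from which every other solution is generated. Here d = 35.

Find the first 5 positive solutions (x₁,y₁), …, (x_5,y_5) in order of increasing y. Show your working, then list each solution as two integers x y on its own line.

√35 → a₀=5, period (1,10); ℓ=2 even so k=1
i=0: a=5 ⇒ p=5, q=1
i=1: a=1 ⇒ p=6, q=1
(x₁, y₁) = (6, 1);  6² − 35·1² = 1 ✓
k=2:  x_2 = 6·6+35·1·1 = 71,  y_2 = 6·1+1·6 = 12
k=3:  x_3 = 6·71+35·1·12 = 846,  y_3 = 6·12+1·71 = 143
k=4:  x_4 = 6·846+35·1·143 = 10081,  y_4 = 6·143+1·846 = 1704
k=5:  x_5 = 6·10081+35·1·1704 = 120126,  y_5 = 6·1704+1·10081 = 20305

6 1
71 12
846 143
10081 1704
120126 20305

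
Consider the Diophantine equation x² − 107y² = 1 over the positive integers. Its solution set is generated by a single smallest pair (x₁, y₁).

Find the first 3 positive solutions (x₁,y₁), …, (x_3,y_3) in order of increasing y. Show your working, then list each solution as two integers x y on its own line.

√107 → a₀=10, period (2,1,9,1,2,20); ℓ=6 even so k=5
i=0: a=10 ⇒ p=10, q=1
i=1: a=2 ⇒ p=21, q=2
…
i=4: a=1 ⇒ p=331, q=32
i=5: a=2 ⇒ p=962, q=93
fundamental: x₁=962, y₁=93  (since 925444 − 107·8649 = 1)
n=2: (962,93)∘(962,93) = (962·962+107·93·93, 962·93+93·962) = (1850887,178932)
n=3: (1850887,178932)∘(962,93) = (962·1850887+107·93·178932, 962·178932+93·1850887) = (3561105626,344265075)

962 93
1850887 178932
3561105626 344265075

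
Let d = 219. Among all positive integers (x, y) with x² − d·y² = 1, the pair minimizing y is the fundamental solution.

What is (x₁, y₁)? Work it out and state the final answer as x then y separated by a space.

√219 → a₀=14, period (1,3,1,28); ℓ=4 even so k=3
i=0: a=14 ⇒ p=14, q=1
i=1: a=1 ⇒ p=15, q=1
i=2: a=3 ⇒ p=59, q=4
i=3: a=1 ⇒ p=74, q=5
fundamental: x₁=74, y₁=5  (since 5476 − 219·25 = 1)

74 5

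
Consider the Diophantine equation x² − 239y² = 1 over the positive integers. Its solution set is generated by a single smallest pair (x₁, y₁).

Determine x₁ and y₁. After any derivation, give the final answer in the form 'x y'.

6195120 400729

[15; 2,5,1,2,4,15,4,2,1,5,2,30] for √239; ℓ=12 ⇒ convergent index 11
k=0  a_k=15  p_k/q_k = 15/1
…
k=4  a_k=2  p_k/q_k = 572/37
…
k=6  a_k=15  p_k/q_k = 37907/2452
k=7  a_k=4  p_k/q_k = 154117/9969
…
k=9  a_k=1  p_k/q_k = 500258/32359
k=10  a_k=5  p_k/q_k = 2847431/184185
k=11  a_k=2  p_k/q_k = 6195120/400729
fundamental: x₁=6195120, y₁=400729  (since 38379511814400 − 239·160583731441 = 1)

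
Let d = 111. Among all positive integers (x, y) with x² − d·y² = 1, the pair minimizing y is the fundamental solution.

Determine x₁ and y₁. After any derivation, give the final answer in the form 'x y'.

295 28

d=111: √d = [10; 1,1,6,1,1,20] (ℓ=6, even), read p_5/q_5
k=0  a_k=10  p_k/q_k = 10/1
…
k=2  a_k=1  p_k/q_k = 21/2
…
k=4  a_k=1  p_k/q_k = 158/15
k=5  a_k=1  p_k/q_k = 295/28
→ (295, 28).  Check: 295²=87025, 111·28²=87024, difference 1.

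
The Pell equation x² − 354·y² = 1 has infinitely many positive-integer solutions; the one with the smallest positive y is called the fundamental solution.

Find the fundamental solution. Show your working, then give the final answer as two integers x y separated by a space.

258065 13716

[18; 1,4,2,2,18,2,2,4,1,36] for √354; ℓ=10 ⇒ convergent index 9
a_0=18:  p_0=18·1+0=18,  q_0=18·0+1=1
a_1=1:  p_1=1·18+1=19,  q_1=1·1+0=1
a_2=4:  p_2=4·19+18=94,  q_2=4·1+1=5
…
a_4=2:  p_4=2·207+94=508,  q_4=2·11+5=27
…
a_7=2:  p_7=2·19210+9351=47771,  q_7=2·1021+497=2539
a_8=4:  p_8=4·47771+19210=210294,  q_8=4·2539+1021=11177
a_9=1:  p_9=1·210294+47771=258065,  q_9=1·11177+2539=13716
fundamental: x₁=258065, y₁=13716  (since 66597544225 − 354·188128656 = 1)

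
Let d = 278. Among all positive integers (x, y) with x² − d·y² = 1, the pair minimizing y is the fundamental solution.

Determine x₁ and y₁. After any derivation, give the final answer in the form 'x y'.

2501 150

√278 = [16; 1,2,16,2,1,32, …], period ℓ=6 (even) → k=5
step 0: (16, 1)  from 16·(1,0) + (0,1)
…
step 4: (1684, 101)  from 2·(817,49) + (50,3)
step 5: (2501, 150)  from 1·(1684,101) + (817,49)
(x₁, y₁) = (2501, 150);  2501² − 278·150² = 1 ✓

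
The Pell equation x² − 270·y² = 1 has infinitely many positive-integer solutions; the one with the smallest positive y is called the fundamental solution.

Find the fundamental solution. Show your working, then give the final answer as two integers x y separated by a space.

[16; 2,3,6,3,2,32] for √270; ℓ=6 ⇒ convergent index 5
a_0=16:  p_0=16·1+0=16,  q_0=16·0+1=1
a_1=2:  p_1=2·16+1=33,  q_1=2·1+0=2
…
a_4=3:  p_4=3·723+115=2284,  q_4=3·44+7=139
a_5=2:  p_5=2·2284+723=5291,  q_5=2·139+44=322
(x₁, y₁) = (5291, 322);  5291² − 270·322² = 1 ✓

5291 322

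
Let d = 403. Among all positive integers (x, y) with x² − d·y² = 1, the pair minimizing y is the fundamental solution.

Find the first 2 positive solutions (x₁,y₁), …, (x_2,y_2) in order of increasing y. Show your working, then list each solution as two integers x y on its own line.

669878 33369
897473069767 44706317964

√403 → a₀=20, period (13,2,1,3,1,3,1,2,13,40); ℓ=10 even so k=9
i=0: a=20 ⇒ p=20, q=1
i=1: a=13 ⇒ p=261, q=13
…
i=3: a=1 ⇒ p=803, q=40
i=4: a=3 ⇒ p=2951, q=147
i=5: a=1 ⇒ p=3754, q=187
…
i=7: a=1 ⇒ p=17967, q=895
i=8: a=2 ⇒ p=50147, q=2498
i=9: a=13 ⇒ p=669878, q=33369
→ (669878, 33369).  Check: 669878²=448736534884, 403·33369²=448736534883, difference 1.
(x_2, y_2) = (669878·669878 + 403·33369·33369, 669878·33369 + 33369·669878) = (897473069767, 44706317964)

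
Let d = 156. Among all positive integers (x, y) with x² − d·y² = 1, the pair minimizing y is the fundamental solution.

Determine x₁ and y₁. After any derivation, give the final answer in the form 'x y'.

25 2

√156 → a₀=12, period (2,24); ℓ=2 even so k=1
step 0: (12, 1)  from 12·(1,0) + (0,1)
step 1: (25, 2)  from 2·(12,1) + (1,0)
(x₁, y₁) = (25, 2);  25² − 156·2² = 1 ✓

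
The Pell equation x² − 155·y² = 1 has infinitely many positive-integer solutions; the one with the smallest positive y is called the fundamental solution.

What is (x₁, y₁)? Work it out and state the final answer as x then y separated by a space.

249 20

√155 = [12; 2,4,2,24, …], period ℓ=4 (even) → k=3
step 0: (12, 1)  from 12·(1,0) + (0,1)
step 1: (25, 2)  from 2·(12,1) + (1,0)
step 2: (112, 9)  from 4·(25,2) + (12,1)
step 3: (249, 20)  from 2·(112,9) + (25,2)
fundamental: x₁=249, y₁=20  (since 62001 − 155·400 = 1)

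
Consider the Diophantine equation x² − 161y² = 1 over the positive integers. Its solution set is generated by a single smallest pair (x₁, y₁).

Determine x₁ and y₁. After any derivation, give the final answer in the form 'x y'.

11775 928

√161 → a₀=12, period (1,2,4,1,2,1,4,2,1,24); ℓ=10 even so k=9
i=0: a=12 ⇒ p=12, q=1
i=1: a=1 ⇒ p=13, q=1
…
i=7: a=4 ⇒ p=3667, q=289
i=8: a=2 ⇒ p=8108, q=639
i=9: a=1 ⇒ p=11775, q=928
fundamental: x₁=11775, y₁=928  (since 138650625 − 161·861184 = 1)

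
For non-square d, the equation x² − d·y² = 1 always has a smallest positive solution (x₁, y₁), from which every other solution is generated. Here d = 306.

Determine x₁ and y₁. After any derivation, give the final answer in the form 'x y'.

√306 = [17; 2,34, …], period ℓ=2 (even) → k=1
i=0: a=17 ⇒ p=17, q=1
i=1: a=2 ⇒ p=35, q=2
fundamental: x₁=35, y₁=2  (since 1225 − 306·4 = 1)

35 2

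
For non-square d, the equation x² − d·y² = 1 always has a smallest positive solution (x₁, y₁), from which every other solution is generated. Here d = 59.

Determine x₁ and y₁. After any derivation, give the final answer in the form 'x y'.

530 69

[7; 1,2,7,2,1,14] for √59; ℓ=6 ⇒ convergent index 5
a_0=7:  p_0=7·1+0=7,  q_0=7·0+1=1
…
a_3=7:  p_3=7·23+8=169,  q_3=7·3+1=22
a_4=2:  p_4=2·169+23=361,  q_4=2·22+3=47
a_5=1:  p_5=1·361+169=530,  q_5=1·47+22=69
(x₁, y₁) = (530, 69);  530² − 59·69² = 1 ✓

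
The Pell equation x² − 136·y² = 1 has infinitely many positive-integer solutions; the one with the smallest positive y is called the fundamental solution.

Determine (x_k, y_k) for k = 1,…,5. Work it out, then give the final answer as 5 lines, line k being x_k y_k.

35 3
2449 210
171395 14697
11995201 1028580
839492675 71985903

√136 → a₀=11, period (1,1,1,22); ℓ=4 even so k=3
step 0: (11, 1)  from 11·(1,0) + (0,1)
…
step 2: (23, 2)  from 1·(12,1) + (11,1)
step 3: (35, 3)  from 1·(23,2) + (12,1)
(x₁, y₁) = (35, 3);  35² − 136·3² = 1 ✓
(35+3√136)^2 = 2449 + 210√136
(35+3√136)^3 = 171395 + 14697√136
(35+3√136)^4 = 11995201 + 1028580√136
(35+3√136)^5 = 839492675 + 71985903√136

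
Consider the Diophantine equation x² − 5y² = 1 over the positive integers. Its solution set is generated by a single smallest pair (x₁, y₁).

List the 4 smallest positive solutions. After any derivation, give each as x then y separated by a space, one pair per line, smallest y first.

[2; 4] for √5; ℓ=1 ⇒ convergent index 1
k=0  a_k=2  p_k/q_k = 2/1
k=1  a_k=4  p_k/q_k = 9/4
fundamental: x₁=9, y₁=4  (since 81 − 5·16 = 1)
(x_2, y_2) = (9·9 + 5·4·4, 9·4 + 4·9) = (161, 72)
(x_3, y_3) = (9·161 + 5·4·72, 9·72 + 4·161) = (2889, 1292)
(x_4, y_4) = (9·2889 + 5·4·1292, 9·1292 + 4·2889) = (51841, 23184)

9 4
161 72
2889 1292
51841 23184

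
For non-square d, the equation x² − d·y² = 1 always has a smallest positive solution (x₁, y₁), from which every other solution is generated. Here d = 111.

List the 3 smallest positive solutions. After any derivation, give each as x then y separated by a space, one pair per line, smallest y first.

√111 → a₀=10, period (1,1,6,1,1,20); ℓ=6 even so k=5
step 0: (10, 1)  from 10·(1,0) + (0,1)
step 1: (11, 1)  from 1·(10,1) + (1,0)
step 2: (21, 2)  from 1·(11,1) + (10,1)
…
step 4: (158, 15)  from 1·(137,13) + (21,2)
step 5: (295, 28)  from 1·(158,15) + (137,13)
(x₁, y₁) = (295, 28);  295² − 111·28² = 1 ✓
(x_2, y_2) = (295·295 + 111·28·28, 295·28 + 28·295) = (174049, 16520)
(x_3, y_3) = (295·174049 + 111·28·16520, 295·16520 + 28·174049) = (102688615, 9746772)

295 28
174049 16520
102688615 9746772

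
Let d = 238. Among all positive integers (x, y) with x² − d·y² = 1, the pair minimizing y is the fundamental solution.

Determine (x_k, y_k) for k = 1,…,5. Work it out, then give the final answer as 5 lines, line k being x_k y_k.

11663 756
272051137 17634456
6345864809999 411341319900
148023642285985537 9594947610352944
3452799473617033826063 223811747547751451844

√238 = [15; 2,2,1,14,1,2,2,30, …], period ℓ=8 (even) → k=7
i=0: a=15 ⇒ p=15, q=1
i=1: a=2 ⇒ p=31, q=2
i=2: a=2 ⇒ p=77, q=5
i=3: a=1 ⇒ p=108, q=7
i=4: a=14 ⇒ p=1589, q=103
…
i=6: a=2 ⇒ p=4983, q=323
i=7: a=2 ⇒ p=11663, q=756
→ (11663, 756).  Check: 11663²=136025569, 238·756²=136025568, difference 1.
(x_2, y_2) = (11663·11663 + 238·756·756, 11663·756 + 756·11663) = (272051137, 17634456)
(x_3, y_3) = (11663·272051137 + 238·756·17634456, 11663·17634456 + 756·272051137) = (6345864809999, 411341319900)
(x_4, y_4) = (11663·6345864809999 + 238·756·411341319900, 11663·411341319900 + 756·6345864809999) = (148023642285985537, 9594947610352944)
(x_5, y_5) = (11663·148023642285985537 + 238·756·9594947610352944, 11663·9594947610352944 + 756·148023642285985537) = (3452799473617033826063, 223811747547751451844)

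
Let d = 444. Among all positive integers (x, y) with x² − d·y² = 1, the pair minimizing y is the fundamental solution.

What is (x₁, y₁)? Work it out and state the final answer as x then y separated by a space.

295 14

d=444: √d = [21; 14,42] (ℓ=2, even), read p_1/q_1
k=0  a_k=21  p_k/q_k = 21/1
k=1  a_k=14  p_k/q_k = 295/14
fundamental: x₁=295, y₁=14  (since 87025 − 444·196 = 1)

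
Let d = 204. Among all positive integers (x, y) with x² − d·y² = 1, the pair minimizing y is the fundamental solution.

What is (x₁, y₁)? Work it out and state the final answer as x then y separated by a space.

4999 350

√204 → a₀=14, period (3,1,1,6,1,1,3,28); ℓ=8 even so k=7
i=0: a=14 ⇒ p=14, q=1
i=1: a=3 ⇒ p=43, q=3
…
i=3: a=1 ⇒ p=100, q=7
i=4: a=6 ⇒ p=657, q=46
i=5: a=1 ⇒ p=757, q=53
i=6: a=1 ⇒ p=1414, q=99
i=7: a=3 ⇒ p=4999, q=350
(x₁, y₁) = (4999, 350);  4999² − 204·350² = 1 ✓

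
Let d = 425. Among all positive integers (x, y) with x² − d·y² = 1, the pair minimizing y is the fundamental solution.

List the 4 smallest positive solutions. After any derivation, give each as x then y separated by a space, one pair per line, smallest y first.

143649 6968
41270070401 2001892464
11856808685922849 575139701115304
3406437421806992601601 165236485849022716128

√425 = [20; 1,1,1,1,1,1,40, …], period ℓ=7 (odd) → k=13
step 0: (20, 1)  from 20·(1,0) + (0,1)
…
step 2: (41, 2)  from 1·(21,1) + (20,1)
…
step 10: (33191, 1610)  from 1·(22038,1069) + (11153,541)
…
step 12: (88420, 4289)  from 1·(55229,2679) + (33191,1610)
step 13: (143649, 6968)  from 1·(88420,4289) + (55229,2679)
fundamental: x₁=143649, y₁=6968  (since 20635035201 − 425·48553024 = 1)
k=2:  x_2 = 143649·143649+425·6968·6968 = 41270070401,  y_2 = 143649·6968+6968·143649 = 2001892464
k=3:  x_3 = 143649·41270070401+425·6968·2001892464 = 11856808685922849,  y_3 = 143649·2001892464+6968·41270070401 = 575139701115304
k=4:  x_4 = 143649·11856808685922849+425·6968·575139701115304 = 3406437421806992601601,  y_4 = 143649·575139701115304+6968·11856808685922849 = 165236485849022716128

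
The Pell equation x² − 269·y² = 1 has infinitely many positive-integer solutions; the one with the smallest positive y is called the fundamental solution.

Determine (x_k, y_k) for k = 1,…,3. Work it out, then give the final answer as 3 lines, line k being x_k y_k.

[16; 2,2,32] for √269; ℓ=3 ⇒ convergent index 5
k=0  a_k=16  p_k/q_k = 16/1
k=1  a_k=2  p_k/q_k = 33/2
k=2  a_k=2  p_k/q_k = 82/5
…
k=4  a_k=2  p_k/q_k = 5396/329
k=5  a_k=2  p_k/q_k = 13449/820
(x₁, y₁) = (13449, 820);  13449² − 269·820² = 1 ✓
n=2: (13449,820)∘(13449,820) = (13449·13449+269·820·820, 13449·820+820·13449) = (361751201,22056360)
n=3: (361751201,22056360)∘(13449,820) = (13449·361751201+269·820·22056360, 13449·22056360+820·361751201) = (9730383791049,593271970460)

13449 820
361751201 22056360
9730383791049 593271970460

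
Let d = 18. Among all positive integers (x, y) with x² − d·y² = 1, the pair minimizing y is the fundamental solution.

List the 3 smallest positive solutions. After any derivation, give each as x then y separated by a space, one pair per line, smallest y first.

17 4
577 136
19601 4620

√18 = [4; 4,8, …], period ℓ=2 (even) → k=1
i=0: a=4 ⇒ p=4, q=1
i=1: a=4 ⇒ p=17, q=4
fundamental: x₁=17, y₁=4  (since 289 − 18·16 = 1)
n=2: (17,4)∘(17,4) = (17·17+18·4·4, 17·4+4·17) = (577,136)
n=3: (577,136)∘(17,4) = (17·577+18·4·136, 17·136+4·577) = (19601,4620)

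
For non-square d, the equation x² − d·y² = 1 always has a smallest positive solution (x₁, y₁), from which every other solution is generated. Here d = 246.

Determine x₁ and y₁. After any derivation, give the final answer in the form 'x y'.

88805 5662

[15; 1,2,5,1,14,1,5,2,1,30] for √246; ℓ=10 ⇒ convergent index 9
k=0  a_k=15  p_k/q_k = 15/1
…
k=3  a_k=5  p_k/q_k = 251/16
k=4  a_k=1  p_k/q_k = 298/19
k=5  a_k=14  p_k/q_k = 4423/282
k=6  a_k=1  p_k/q_k = 4721/301
k=7  a_k=5  p_k/q_k = 28028/1787
k=8  a_k=2  p_k/q_k = 60777/3875
k=9  a_k=1  p_k/q_k = 88805/5662
fundamental: x₁=88805, y₁=5662  (since 7886328025 − 246·32058244 = 1)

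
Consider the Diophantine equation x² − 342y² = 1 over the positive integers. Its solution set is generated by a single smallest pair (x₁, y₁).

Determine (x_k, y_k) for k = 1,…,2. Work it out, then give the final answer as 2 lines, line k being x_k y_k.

37 2
2737 148

[18; 2,36] for √342; ℓ=2 ⇒ convergent index 1
i=0: a=18 ⇒ p=18, q=1
i=1: a=2 ⇒ p=37, q=2
(x₁, y₁) = (37, 2);  37² − 342·2² = 1 ✓
n=2: (37,2)∘(37,2) = (37·37+342·2·2, 37·2+2·37) = (2737,148)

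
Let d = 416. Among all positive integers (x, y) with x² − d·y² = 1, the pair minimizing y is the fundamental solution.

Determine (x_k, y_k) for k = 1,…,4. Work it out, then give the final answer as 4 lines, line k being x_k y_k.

[20; 2,1,1,9,1,1,2,40] for √416; ℓ=8 ⇒ convergent index 7
step 0: (20, 1)  from 20·(1,0) + (0,1)
step 1: (41, 2)  from 2·(20,1) + (1,0)
step 2: (61, 3)  from 1·(41,2) + (20,1)
step 3: (102, 5)  from 1·(61,3) + (41,2)
step 4: (979, 48)  from 9·(102,5) + (61,3)
step 5: (1081, 53)  from 1·(979,48) + (102,5)
step 6: (2060, 101)  from 1·(1081,53) + (979,48)
step 7: (5201, 255)  from 2·(2060,101) + (1081,53)
(x₁, y₁) = (5201, 255);  5201² − 416·255² = 1 ✓
k=2:  x_2 = 5201·5201+416·255·255 = 54100801,  y_2 = 5201·255+255·5201 = 2652510
k=3:  x_3 = 5201·54100801+416·255·2652510 = 562756526801,  y_3 = 5201·2652510+255·54100801 = 27591408765
k=4:  x_4 = 5201·562756526801+416·255·27591408765 = 5853793337683201,  y_4 = 5201·27591408765+255·562756526801 = 287005831321020

5201 255
54100801 2652510
562756526801 27591408765
5853793337683201 287005831321020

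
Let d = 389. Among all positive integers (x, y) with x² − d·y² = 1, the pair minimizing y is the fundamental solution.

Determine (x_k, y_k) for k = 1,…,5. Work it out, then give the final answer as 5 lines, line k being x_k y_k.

√389 = [19; 1,2,1,1,1,1,2,1,38, …], period ℓ=9 (odd) → k=17
k=0  a_k=19  p_k/q_k = 19/1
k=1  a_k=1  p_k/q_k = 20/1
…
k=7  a_k=2  p_k/q_k = 927/47
k=8  a_k=1  p_k/q_k = 1282/65
…
k=10  a_k=1  p_k/q_k = 50925/2582
…
k=16  a_k=2  p_k/q_k = 2376809/120509
k=17  a_k=1  p_k/q_k = 3287049/166660
→ (3287049, 166660).  Check: 3287049²=10804691128401, 389·166660²=10804691128400, difference 1.
n=2: (3287049,166660)∘(3287049,166660) = (3287049·3287049+389·166660·166660, 3287049·166660+166660·3287049) = (21609382256801,1095639172680)
n=3: (21609382256801,1095639172680)∘(3287049,166660) = (3287049·21609382256801+389·166660·1095639172680, 3287049·1095639172680+166660·21609382256801) = (142062196675667653449,7202839293837075980)
n=4: (142062196675667653449,7202839293837075980)∘(3287049,166660) = (3287049·142062196675667653449+389·166660·7202839293837075980, 3287049·7202839293837075980+166660·142062196675667653449) = (933930803041091759821507201,47352171395934637886793360)
n=5: (933930803041091759821507201,47352171395934637886793360)∘(3287049,166660) = (3287049·933930803041091759821507201+389·166660·47352171395934637886793360, 3287049·47352171395934637886793360+166660·933930803041091759821507201) = (6139752624410693193862375179426249,311297815269663908222998617313300)

3287049 166660
21609382256801 1095639172680
142062196675667653449 7202839293837075980
933930803041091759821507201 47352171395934637886793360
6139752624410693193862375179426249 311297815269663908222998617313300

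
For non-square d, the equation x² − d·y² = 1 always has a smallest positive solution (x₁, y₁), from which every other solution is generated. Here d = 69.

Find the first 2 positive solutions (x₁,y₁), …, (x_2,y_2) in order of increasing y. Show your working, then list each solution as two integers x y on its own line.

√69 → a₀=8, period (3,3,1,4,1,3,3,16); ℓ=8 even so k=7
i=0: a=8 ⇒ p=8, q=1
i=1: a=3 ⇒ p=25, q=3
i=2: a=3 ⇒ p=83, q=10
i=3: a=1 ⇒ p=108, q=13
i=4: a=4 ⇒ p=515, q=62
i=5: a=1 ⇒ p=623, q=75
i=6: a=3 ⇒ p=2384, q=287
i=7: a=3 ⇒ p=7775, q=936
fundamental: x₁=7775, y₁=936  (since 60450625 − 69·876096 = 1)
(x_2, y_2) = (7775·7775 + 69·936·936, 7775·936 + 936·7775) = (120901249, 14554800)

7775 936
120901249 14554800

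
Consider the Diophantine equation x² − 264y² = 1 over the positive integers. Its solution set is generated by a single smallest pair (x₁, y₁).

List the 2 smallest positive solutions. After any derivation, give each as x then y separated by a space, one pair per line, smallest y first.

d=264: √d = [16; 4,32] (ℓ=2, even), read p_1/q_1
k=0  a_k=16  p_k/q_k = 16/1
k=1  a_k=4  p_k/q_k = 65/4
fundamental: x₁=65, y₁=4  (since 4225 − 264·16 = 1)
k=2:  x_2 = 65·65+264·4·4 = 8449,  y_2 = 65·4+4·65 = 520

65 4
8449 520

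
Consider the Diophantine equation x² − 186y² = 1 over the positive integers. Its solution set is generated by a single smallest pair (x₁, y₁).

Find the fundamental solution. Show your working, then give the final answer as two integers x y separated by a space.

7501 550

√186 = [13; 1,1,1,3,4,3,1,1,1,26, …], period ℓ=10 (even) → k=9
k=0  a_k=13  p_k/q_k = 13/1
k=1  a_k=1  p_k/q_k = 14/1
k=2  a_k=1  p_k/q_k = 27/2
…
k=4  a_k=3  p_k/q_k = 150/11
…
k=7  a_k=1  p_k/q_k = 2714/199
k=8  a_k=1  p_k/q_k = 4787/351
k=9  a_k=1  p_k/q_k = 7501/550
→ (7501, 550).  Check: 7501²=56265001, 186·550²=56265000, difference 1.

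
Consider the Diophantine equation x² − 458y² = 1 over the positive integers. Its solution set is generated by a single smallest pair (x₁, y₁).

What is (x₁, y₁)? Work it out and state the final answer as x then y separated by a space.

22899 1070

d=458: √d = [21; 2,2,42] (ℓ=3, odd), read p_5/q_5
i=0: a=21 ⇒ p=21, q=1
i=1: a=2 ⇒ p=43, q=2
i=2: a=2 ⇒ p=107, q=5
i=3: a=42 ⇒ p=4537, q=212
i=4: a=2 ⇒ p=9181, q=429
i=5: a=2 ⇒ p=22899, q=1070
→ (22899, 1070).  Check: 22899²=524364201, 458·1070²=524364200, difference 1.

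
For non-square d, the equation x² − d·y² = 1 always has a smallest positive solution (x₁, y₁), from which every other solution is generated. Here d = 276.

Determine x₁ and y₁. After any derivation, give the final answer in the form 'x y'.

7775 468

√276 → a₀=16, period (1,1,1,1,2,2,2,1,1,1,1,32); ℓ=12 even so k=11
k=0  a_k=16  p_k/q_k = 16/1
k=1  a_k=1  p_k/q_k = 17/1
…
k=4  a_k=1  p_k/q_k = 83/5
k=5  a_k=2  p_k/q_k = 216/13
…
k=7  a_k=2  p_k/q_k = 1246/75
…
k=10  a_k=1  p_k/q_k = 4768/287
k=11  a_k=1  p_k/q_k = 7775/468
→ (7775, 468).  Check: 7775²=60450625, 276·468²=60450624, difference 1.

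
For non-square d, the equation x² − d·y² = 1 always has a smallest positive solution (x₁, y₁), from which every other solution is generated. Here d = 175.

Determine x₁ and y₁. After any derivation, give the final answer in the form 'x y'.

√175 = [13; 4,2,1,2,4,26, …], period ℓ=6 (even) → k=5
a_0=13:  p_0=13·1+0=13,  q_0=13·0+1=1
a_1=4:  p_1=4·13+1=53,  q_1=4·1+0=4
a_2=2:  p_2=2·53+13=119,  q_2=2·4+1=9
…
a_4=2:  p_4=2·172+119=463,  q_4=2·13+9=35
a_5=4:  p_5=4·463+172=2024,  q_5=4·35+13=153
(x₁, y₁) = (2024, 153);  2024² − 175·153² = 1 ✓

2024 153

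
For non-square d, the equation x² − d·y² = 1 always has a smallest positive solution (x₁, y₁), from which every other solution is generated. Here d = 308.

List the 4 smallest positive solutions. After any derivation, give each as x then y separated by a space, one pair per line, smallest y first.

√308 → a₀=17, period (1,1,4,1,1,34); ℓ=6 even so k=5
a_0=17:  p_0=17·1+0=17,  q_0=17·0+1=1
a_1=1:  p_1=1·17+1=18,  q_1=1·1+0=1
a_2=1:  p_2=1·18+17=35,  q_2=1·1+1=2
…
a_4=1:  p_4=1·158+35=193,  q_4=1·9+2=11
a_5=1:  p_5=1·193+158=351,  q_5=1·11+9=20
→ (351, 20).  Check: 351²=123201, 308·20²=123200, difference 1.
(351+20√308)^2 = 246401 + 14040√308
(351+20√308)^3 = 172973151 + 9856060√308
(351+20√308)^4 = 121426905601 + 6918940080√308

351 20
246401 14040
172973151 9856060
121426905601 6918940080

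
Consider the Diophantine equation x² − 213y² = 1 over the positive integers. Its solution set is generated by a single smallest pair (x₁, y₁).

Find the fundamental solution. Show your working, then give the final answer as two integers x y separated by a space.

194399 13320

[14; 1,1,2,6,1,8,1,6,2,1,1,28] for √213; ℓ=12 ⇒ convergent index 11
k=0  a_k=14  p_k/q_k = 14/1
k=1  a_k=1  p_k/q_k = 15/1
k=2  a_k=1  p_k/q_k = 29/2
k=3  a_k=2  p_k/q_k = 73/5
…
k=5  a_k=1  p_k/q_k = 540/37
k=6  a_k=8  p_k/q_k = 4787/328
…
k=9  a_k=2  p_k/q_k = 78825/5401
k=10  a_k=1  p_k/q_k = 115574/7919
k=11  a_k=1  p_k/q_k = 194399/13320
→ (194399, 13320).  Check: 194399²=37790971201, 213·13320²=37790971200, difference 1.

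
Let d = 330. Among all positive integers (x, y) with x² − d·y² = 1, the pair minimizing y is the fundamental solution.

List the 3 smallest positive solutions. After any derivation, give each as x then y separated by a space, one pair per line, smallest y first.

√330 = [18; 6,36, …], period ℓ=2 (even) → k=1
i=0: a=18 ⇒ p=18, q=1
i=1: a=6 ⇒ p=109, q=6
→ (109, 6).  Check: 109²=11881, 330·6²=11880, difference 1.
(109+6√330)^2 = 23761 + 1308√330
(109+6√330)^3 = 5179789 + 285138√330

109 6
23761 1308
5179789 285138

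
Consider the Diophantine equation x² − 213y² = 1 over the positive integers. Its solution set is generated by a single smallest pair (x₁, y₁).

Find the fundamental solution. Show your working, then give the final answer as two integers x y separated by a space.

194399 13320

√213 → a₀=14, period (1,1,2,6,1,8,1,6,2,1,1,28); ℓ=12 even so k=11
k=0  a_k=14  p_k/q_k = 14/1
k=1  a_k=1  p_k/q_k = 15/1
…
k=5  a_k=1  p_k/q_k = 540/37
…
k=9  a_k=2  p_k/q_k = 78825/5401
k=10  a_k=1  p_k/q_k = 115574/7919
k=11  a_k=1  p_k/q_k = 194399/13320
→ (194399, 13320).  Check: 194399²=37790971201, 213·13320²=37790971200, difference 1.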